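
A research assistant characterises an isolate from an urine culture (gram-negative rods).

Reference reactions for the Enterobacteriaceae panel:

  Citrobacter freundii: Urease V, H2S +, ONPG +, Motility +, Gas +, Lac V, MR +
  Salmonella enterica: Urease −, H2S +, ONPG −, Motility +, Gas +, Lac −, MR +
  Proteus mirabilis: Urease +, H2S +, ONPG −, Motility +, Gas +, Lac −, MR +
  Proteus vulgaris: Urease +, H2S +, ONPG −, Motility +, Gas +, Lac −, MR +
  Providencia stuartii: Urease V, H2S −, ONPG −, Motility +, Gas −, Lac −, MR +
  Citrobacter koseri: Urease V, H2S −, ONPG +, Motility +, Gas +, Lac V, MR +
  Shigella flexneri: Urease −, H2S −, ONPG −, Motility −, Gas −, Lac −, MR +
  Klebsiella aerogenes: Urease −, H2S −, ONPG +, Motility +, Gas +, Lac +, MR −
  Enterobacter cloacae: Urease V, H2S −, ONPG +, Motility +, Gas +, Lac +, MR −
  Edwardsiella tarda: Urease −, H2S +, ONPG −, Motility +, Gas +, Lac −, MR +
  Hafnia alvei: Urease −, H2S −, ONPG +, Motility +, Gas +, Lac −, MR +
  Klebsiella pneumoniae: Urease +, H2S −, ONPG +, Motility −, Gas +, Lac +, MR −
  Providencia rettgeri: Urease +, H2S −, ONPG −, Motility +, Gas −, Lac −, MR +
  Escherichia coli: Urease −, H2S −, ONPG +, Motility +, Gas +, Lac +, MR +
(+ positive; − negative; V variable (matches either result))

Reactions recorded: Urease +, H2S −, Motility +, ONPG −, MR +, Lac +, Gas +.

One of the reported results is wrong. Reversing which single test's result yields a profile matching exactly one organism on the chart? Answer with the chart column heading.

As reported, no row in the chart matches all 7 reactions.
Reversing Motility → still no organism matches.
Reversing Gas → still no organism matches.
Reversing ONPG (to +) → unique match: Citrobacter koseri.
Reversing H2S → still no organism matches.
Reversing MR → still no organism matches.
Reversing Lac → still no organism matches.
Reversing Urease → still no organism matches.

ONPG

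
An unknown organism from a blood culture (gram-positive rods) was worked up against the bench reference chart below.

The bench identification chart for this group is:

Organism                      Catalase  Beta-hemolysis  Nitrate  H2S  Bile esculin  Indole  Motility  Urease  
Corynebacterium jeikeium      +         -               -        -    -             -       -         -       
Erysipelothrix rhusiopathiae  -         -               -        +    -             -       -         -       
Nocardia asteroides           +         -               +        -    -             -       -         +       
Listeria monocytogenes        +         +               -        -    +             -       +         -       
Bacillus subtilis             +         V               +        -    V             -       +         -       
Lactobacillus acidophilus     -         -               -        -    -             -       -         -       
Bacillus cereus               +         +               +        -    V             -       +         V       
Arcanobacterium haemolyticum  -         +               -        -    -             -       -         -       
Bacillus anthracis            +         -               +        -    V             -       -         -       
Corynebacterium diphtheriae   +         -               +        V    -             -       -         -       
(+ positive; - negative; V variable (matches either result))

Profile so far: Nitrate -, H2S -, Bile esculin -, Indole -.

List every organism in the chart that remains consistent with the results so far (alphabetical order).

Arcanobacterium haemolyticum, Corynebacterium jeikeium, Lactobacillus acidophilus

Indole -: all 10 remaining candidates are consistent.
Nitrate -: excludes 5 organisms — 5 left.
Bile esculin -: excludes Listeria monocytogenes — 4 left.
H2S -: excludes Erysipelothrix rhusiopathiae — 3 left.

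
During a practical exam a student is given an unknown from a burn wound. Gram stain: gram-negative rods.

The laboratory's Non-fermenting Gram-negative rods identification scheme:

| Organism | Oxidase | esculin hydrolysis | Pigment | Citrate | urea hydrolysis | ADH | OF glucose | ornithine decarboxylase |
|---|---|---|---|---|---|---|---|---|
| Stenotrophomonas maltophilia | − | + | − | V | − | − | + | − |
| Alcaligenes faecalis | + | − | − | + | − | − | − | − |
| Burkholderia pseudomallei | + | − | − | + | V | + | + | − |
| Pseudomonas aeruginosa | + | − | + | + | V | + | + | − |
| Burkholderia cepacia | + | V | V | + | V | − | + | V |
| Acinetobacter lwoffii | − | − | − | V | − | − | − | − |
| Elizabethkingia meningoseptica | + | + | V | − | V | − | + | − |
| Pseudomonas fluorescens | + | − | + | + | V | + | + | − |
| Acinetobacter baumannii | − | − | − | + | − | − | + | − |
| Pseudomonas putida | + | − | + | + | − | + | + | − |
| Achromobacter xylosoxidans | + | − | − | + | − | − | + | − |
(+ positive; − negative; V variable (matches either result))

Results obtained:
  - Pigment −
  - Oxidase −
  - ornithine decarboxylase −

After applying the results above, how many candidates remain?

Oxidase −: excludes 8 organisms — 3 left.
Pigment −: all 3 remaining candidates are consistent.
ornithine decarboxylase −: all 3 remaining candidates are consistent.
Still consistent: Acinetobacter baumannii, Acinetobacter lwoffii, Stenotrophomonas maltophilia.

3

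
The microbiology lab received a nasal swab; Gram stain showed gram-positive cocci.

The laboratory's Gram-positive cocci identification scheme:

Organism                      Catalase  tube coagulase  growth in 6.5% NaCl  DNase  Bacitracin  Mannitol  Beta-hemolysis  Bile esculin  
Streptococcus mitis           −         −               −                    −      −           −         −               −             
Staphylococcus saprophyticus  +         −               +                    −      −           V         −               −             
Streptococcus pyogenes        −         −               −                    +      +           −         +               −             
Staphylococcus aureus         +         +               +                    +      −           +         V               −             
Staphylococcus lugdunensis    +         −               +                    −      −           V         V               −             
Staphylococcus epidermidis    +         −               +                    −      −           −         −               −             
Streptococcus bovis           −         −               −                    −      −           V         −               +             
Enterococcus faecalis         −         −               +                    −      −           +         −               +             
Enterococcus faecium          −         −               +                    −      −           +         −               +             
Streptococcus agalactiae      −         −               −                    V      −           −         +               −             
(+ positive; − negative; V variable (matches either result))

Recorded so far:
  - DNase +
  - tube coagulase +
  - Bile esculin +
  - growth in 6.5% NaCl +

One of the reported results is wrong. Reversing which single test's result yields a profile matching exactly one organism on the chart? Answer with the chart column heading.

As reported, no row in the chart matches all 4 reactions.
Reversing Bile esculin (to −) → unique match: Staphylococcus aureus.
Reversing growth in 6.5% NaCl → still no organism matches.
Reversing tube coagulase → still no organism matches.
Reversing DNase → still no organism matches.

Bile esculin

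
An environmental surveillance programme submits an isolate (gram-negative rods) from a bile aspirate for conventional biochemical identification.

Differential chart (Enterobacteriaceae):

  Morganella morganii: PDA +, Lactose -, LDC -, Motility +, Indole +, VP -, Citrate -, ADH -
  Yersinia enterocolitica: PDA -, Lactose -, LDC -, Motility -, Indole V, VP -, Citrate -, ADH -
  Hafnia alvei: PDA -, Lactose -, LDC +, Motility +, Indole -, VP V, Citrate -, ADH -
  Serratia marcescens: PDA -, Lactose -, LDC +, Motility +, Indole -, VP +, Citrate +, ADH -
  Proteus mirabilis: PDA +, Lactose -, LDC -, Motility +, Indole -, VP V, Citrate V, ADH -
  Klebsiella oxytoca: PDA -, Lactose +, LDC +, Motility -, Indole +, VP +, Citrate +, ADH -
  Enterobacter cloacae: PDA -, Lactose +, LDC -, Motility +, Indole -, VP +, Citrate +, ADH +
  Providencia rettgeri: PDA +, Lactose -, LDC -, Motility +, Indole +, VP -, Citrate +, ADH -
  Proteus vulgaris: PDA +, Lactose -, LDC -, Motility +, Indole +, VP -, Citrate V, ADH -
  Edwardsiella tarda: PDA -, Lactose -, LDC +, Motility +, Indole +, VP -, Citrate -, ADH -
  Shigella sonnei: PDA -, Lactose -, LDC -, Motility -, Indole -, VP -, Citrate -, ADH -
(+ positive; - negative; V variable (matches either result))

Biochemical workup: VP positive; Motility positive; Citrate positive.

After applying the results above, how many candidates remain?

3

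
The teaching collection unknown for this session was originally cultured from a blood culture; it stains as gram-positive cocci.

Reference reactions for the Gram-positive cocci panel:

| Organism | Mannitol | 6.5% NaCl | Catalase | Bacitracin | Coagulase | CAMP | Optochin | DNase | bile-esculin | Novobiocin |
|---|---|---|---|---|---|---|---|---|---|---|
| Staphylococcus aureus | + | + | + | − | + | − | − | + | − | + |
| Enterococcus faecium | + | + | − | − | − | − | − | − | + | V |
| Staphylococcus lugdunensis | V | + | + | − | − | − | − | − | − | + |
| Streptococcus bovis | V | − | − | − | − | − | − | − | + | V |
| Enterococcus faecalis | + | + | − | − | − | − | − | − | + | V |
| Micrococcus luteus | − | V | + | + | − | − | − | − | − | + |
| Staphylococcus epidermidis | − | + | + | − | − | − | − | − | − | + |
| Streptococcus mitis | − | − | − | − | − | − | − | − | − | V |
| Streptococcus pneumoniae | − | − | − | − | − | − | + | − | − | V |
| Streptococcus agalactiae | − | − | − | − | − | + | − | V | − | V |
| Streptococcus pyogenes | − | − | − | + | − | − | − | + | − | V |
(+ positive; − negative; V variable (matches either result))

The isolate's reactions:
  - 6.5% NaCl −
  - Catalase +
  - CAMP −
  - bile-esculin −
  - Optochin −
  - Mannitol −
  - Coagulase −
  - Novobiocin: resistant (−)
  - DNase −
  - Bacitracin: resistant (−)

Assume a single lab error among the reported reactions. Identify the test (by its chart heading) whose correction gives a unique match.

Catalase

As reported, no row in the chart matches all 10 reactions.
Reversing Bacitracin → still no organism matches.
Reversing 6.5% NaCl → still no organism matches.
Reversing CAMP → still no organism matches.
Reversing Optochin → still no organism matches.
Reversing Coagulase → still no organism matches.
Reversing DNase → still no organism matches.
Reversing Catalase (to −) → unique match: Streptococcus mitis.
Reversing Novobiocin → still no organism matches.
Reversing Mannitol → still no organism matches.
Reversing bile-esculin → still no organism matches.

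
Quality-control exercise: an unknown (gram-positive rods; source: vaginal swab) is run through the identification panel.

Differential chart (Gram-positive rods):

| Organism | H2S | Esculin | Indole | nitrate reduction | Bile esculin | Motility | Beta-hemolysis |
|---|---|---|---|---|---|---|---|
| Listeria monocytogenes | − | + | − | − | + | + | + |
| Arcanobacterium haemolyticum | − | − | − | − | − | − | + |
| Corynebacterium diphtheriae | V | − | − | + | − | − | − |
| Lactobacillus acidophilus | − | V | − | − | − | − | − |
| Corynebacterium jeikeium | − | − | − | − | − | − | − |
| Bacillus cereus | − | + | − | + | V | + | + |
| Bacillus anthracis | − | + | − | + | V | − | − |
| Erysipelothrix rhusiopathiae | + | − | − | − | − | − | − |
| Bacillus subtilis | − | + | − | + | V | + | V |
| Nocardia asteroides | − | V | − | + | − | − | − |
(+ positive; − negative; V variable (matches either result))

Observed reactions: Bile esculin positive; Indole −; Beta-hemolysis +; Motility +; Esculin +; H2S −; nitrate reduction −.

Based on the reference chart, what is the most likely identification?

Listeria monocytogenes

Motility +: excludes 7 organisms — 3 left.
Beta-hemolysis +: all 3 remaining candidates are consistent.
H2S −: all 3 remaining candidates are consistent.
Indole −: all 3 remaining candidates are consistent.
Esculin +: all 3 remaining candidates are consistent.
Bile esculin +: all 3 remaining candidates are consistent.
nitrate reduction −: excludes Bacillus cereus, Bacillus subtilis — 1 left.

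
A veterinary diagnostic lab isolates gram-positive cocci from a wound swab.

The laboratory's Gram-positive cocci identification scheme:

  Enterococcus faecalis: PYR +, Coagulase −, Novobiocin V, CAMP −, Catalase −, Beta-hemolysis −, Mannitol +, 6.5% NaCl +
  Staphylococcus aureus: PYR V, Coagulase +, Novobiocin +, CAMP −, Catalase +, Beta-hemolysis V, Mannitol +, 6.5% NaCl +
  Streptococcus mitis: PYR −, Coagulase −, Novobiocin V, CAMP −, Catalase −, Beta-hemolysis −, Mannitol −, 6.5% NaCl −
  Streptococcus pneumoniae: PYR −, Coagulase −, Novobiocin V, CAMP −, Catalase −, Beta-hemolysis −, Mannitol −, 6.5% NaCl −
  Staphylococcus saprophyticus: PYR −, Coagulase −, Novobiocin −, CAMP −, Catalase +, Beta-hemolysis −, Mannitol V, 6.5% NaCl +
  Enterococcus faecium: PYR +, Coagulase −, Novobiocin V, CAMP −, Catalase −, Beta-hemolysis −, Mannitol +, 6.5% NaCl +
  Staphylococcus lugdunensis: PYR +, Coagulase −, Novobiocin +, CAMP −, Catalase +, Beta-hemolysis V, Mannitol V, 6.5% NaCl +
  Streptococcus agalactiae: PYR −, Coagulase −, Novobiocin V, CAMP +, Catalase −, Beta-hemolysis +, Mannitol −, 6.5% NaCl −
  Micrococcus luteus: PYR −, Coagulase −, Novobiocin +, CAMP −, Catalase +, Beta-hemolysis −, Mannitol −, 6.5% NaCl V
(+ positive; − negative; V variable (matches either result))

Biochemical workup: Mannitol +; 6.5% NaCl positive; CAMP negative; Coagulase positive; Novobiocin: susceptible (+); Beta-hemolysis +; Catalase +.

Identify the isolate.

Beta-hemolysis +: excludes 6 organisms — 3 left.
Catalase +: excludes Streptococcus agalactiae — 2 left.
6.5% NaCl +: all 2 remaining candidates are consistent.
Coagulase +: excludes Staphylococcus lugdunensis — 1 left.
CAMP −: the one remaining candidate is consistent.
Mannitol +: the one remaining candidate is consistent.
Novobiocin +: the one remaining candidate is consistent.

Staphylococcus aureus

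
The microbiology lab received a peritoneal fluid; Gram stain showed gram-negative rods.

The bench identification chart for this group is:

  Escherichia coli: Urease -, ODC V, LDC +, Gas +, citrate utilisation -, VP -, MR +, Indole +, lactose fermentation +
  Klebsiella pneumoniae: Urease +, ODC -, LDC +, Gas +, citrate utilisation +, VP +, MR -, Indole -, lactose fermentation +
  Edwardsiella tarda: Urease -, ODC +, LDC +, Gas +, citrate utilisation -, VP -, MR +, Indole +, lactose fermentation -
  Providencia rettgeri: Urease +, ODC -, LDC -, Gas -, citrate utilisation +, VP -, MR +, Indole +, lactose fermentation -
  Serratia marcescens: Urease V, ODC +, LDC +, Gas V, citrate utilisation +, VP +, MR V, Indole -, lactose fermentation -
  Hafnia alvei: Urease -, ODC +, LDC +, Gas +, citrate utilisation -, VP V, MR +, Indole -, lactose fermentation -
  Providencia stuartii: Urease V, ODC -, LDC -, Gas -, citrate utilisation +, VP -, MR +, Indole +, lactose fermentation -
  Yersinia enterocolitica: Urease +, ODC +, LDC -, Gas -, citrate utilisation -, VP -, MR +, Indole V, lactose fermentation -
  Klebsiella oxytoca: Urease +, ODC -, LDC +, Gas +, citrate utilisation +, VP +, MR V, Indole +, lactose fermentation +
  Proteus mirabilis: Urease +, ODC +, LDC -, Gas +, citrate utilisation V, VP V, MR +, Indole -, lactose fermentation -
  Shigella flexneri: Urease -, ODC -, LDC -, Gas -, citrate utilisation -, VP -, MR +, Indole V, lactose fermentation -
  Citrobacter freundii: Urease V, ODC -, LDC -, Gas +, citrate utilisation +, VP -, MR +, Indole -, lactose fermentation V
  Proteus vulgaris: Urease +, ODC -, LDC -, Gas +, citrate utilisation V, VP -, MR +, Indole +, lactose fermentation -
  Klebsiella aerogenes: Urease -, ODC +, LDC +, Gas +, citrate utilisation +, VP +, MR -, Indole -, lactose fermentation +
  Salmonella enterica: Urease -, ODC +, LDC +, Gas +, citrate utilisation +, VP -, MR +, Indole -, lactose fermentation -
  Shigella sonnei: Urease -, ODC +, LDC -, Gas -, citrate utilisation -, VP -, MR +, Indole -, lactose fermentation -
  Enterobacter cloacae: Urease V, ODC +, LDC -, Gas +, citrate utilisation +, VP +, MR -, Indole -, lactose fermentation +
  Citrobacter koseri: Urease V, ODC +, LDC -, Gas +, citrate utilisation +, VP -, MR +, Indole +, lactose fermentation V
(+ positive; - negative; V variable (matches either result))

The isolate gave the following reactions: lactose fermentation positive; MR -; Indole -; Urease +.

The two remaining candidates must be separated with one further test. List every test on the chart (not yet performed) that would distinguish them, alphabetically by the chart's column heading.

Urease +: excludes 7 organisms — 11 left.
Indole -: excludes 5 organisms — 6 left.
MR -: excludes Yersinia enterocolitica, Proteus mirabilis, Citrobacter freundii — 3 left.
lactose fermentation +: excludes Serratia marcescens — 2 left.
Two candidates remain: Enterobacter cloacae and Klebsiella pneumoniae.
  ODC: Enterobacter cloacae +, Klebsiella pneumoniae - — discriminates.
  LDC: Enterobacter cloacae -, Klebsiella pneumoniae + — discriminates.
  Gas: + vs + — same for both, does not separate.
  citrate utilisation: + vs + — same for both, does not separate.
  VP: + vs + — same for both, does not separate.

LDC, ODC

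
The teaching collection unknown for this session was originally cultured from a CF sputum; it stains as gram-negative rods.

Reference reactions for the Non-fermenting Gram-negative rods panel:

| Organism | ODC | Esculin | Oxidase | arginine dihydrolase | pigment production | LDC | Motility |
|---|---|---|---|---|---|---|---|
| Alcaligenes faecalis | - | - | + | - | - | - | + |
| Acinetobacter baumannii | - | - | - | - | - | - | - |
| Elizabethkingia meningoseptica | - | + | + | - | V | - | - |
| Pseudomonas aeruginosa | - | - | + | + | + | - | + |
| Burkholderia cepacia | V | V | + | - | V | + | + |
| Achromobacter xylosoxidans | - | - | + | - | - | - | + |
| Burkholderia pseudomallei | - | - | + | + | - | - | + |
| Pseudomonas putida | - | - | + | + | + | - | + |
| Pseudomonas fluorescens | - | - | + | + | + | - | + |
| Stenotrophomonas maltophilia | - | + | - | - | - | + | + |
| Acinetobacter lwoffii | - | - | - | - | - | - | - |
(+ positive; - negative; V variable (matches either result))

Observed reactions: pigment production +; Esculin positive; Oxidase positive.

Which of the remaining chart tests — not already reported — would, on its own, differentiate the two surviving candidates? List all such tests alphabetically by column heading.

pigment production +: excludes 6 organisms — 5 left.
Esculin +: excludes Pseudomonas aeruginosa, Pseudomonas putida, Pseudomonas fluorescens — 2 left.
Oxidase +: all 2 remaining candidates are consistent.
Two candidates remain: Burkholderia cepacia and Elizabethkingia meningoseptica.
  ODC: V vs - — variable for at least one, does not separate.
  arginine dihydrolase: - vs - — same for both, does not separate.
  LDC: Burkholderia cepacia +, Elizabethkingia meningoseptica - — discriminates.
  Motility: Burkholderia cepacia +, Elizabethkingia meningoseptica - — discriminates.

LDC, Motility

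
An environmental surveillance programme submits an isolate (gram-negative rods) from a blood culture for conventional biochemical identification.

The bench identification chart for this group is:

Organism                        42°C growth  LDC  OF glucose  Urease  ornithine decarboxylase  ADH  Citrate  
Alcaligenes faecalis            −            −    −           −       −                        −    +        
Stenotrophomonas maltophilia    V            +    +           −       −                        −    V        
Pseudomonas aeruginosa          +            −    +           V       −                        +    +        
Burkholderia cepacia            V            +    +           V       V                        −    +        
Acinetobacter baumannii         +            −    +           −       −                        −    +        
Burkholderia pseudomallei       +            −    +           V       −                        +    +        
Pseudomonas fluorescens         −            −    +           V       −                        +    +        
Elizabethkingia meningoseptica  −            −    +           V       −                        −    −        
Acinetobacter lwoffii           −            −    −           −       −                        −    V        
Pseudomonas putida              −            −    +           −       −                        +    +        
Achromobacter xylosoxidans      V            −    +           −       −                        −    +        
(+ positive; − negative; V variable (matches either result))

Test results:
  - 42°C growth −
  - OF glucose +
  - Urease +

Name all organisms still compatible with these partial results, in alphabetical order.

OF glucose +: excludes Alcaligenes faecalis, Acinetobacter lwoffii — 9 left.
Urease +: excludes Stenotrophomonas maltophilia, Acinetobacter baumannii, Pseudomonas putida, Achromobacter xylosoxidans — 5 left.
42°C growth −: excludes Pseudomonas aeruginosa, Burkholderia pseudomallei — 3 left.

Burkholderia cepacia, Elizabethkingia meningoseptica, Pseudomonas fluorescens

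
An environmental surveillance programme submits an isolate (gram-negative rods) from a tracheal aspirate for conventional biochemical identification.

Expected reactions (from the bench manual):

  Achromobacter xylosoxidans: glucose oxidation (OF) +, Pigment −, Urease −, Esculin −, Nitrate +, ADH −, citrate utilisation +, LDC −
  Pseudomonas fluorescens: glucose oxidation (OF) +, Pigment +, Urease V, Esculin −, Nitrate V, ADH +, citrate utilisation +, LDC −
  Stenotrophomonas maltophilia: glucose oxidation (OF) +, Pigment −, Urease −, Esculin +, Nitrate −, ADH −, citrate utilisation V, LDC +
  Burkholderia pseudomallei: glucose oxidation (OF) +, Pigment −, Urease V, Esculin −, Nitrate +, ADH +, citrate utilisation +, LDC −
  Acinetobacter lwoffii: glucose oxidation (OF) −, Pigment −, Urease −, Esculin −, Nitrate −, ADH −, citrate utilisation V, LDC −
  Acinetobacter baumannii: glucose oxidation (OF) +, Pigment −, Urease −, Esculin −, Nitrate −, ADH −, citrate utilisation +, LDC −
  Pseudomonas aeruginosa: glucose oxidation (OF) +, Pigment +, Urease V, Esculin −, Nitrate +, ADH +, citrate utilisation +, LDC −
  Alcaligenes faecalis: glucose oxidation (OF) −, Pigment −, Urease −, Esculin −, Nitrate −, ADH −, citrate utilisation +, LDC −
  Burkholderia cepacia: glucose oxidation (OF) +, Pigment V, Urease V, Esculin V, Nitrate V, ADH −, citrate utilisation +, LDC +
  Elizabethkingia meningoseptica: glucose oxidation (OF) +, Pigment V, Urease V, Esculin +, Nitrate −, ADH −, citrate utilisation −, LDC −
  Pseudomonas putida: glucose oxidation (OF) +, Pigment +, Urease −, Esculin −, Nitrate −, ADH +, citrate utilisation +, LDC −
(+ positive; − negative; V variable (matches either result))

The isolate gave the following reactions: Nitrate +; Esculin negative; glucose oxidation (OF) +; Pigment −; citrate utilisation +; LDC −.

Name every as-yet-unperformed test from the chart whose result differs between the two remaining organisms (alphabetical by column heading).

glucose oxidation (OF) +: excludes Acinetobacter lwoffii, Alcaligenes faecalis — 9 left.
Nitrate +: excludes Stenotrophomonas maltophilia, Acinetobacter baumannii, Elizabethkingia meningoseptica, Pseudomonas putida — 5 left.
Esculin −: all 5 remaining candidates are consistent.
citrate utilisation +: all 5 remaining candidates are consistent.
Pigment −: excludes Pseudomonas fluorescens, Pseudomonas aeruginosa — 3 left.
LDC −: excludes Burkholderia cepacia — 2 left.
Two candidates remain: Achromobacter xylosoxidans and Burkholderia pseudomallei.
  Urease: − vs V — variable for at least one, does not separate.
  ADH: Achromobacter xylosoxidans −, Burkholderia pseudomallei + — discriminates.

ADH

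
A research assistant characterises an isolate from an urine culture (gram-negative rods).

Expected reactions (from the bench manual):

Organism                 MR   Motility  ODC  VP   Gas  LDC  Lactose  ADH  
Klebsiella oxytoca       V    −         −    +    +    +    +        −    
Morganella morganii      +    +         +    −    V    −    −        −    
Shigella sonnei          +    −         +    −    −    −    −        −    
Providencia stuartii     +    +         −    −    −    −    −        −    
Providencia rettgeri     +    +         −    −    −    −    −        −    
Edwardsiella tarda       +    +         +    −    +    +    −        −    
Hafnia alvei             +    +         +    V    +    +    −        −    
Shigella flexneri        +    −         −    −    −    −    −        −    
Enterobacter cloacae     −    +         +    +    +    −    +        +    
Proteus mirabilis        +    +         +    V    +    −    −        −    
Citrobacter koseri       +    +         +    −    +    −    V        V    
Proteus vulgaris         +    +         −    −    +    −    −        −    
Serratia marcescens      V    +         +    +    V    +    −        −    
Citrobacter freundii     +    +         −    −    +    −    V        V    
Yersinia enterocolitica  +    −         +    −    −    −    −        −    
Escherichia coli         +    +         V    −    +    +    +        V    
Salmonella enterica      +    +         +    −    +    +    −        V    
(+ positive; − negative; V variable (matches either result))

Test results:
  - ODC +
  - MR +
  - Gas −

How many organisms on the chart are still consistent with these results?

ODC +: excludes 6 organisms — 11 left.
Gas −: excludes 7 organisms — 4 left.
MR +: all 4 remaining candidates are consistent.
Still consistent: Morganella morganii, Serratia marcescens, Shigella sonnei, Yersinia enterocolitica.

4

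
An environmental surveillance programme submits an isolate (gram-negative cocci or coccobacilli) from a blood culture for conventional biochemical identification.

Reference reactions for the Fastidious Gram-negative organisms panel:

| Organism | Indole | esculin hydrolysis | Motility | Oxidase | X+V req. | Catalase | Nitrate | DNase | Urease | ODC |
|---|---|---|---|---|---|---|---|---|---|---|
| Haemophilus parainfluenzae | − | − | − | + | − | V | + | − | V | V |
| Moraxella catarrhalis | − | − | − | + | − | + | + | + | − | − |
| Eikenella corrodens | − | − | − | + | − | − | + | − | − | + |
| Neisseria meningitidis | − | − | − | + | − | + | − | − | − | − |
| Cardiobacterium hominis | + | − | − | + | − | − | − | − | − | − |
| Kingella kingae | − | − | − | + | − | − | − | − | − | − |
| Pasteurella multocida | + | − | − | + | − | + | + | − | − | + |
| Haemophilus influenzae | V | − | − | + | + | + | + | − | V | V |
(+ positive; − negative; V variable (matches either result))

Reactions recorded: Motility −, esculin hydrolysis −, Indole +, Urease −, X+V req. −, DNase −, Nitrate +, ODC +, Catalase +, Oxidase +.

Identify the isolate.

Pasteurella multocida

ODC +: excludes Moraxella catarrhalis, Neisseria meningitidis, Cardiobacterium hominis, Kingella kingae — 4 left.
Urease −: all 4 remaining candidates are consistent.
Oxidase +: all 4 remaining candidates are consistent.
Motility −: all 4 remaining candidates are consistent.
Nitrate +: all 4 remaining candidates are consistent.
esculin hydrolysis −: all 4 remaining candidates are consistent.
Catalase +: excludes Eikenella corrodens — 3 left.
Indole +: excludes Haemophilus parainfluenzae — 2 left.
X+V req. −: excludes Haemophilus influenzae — 1 left.
DNase −: the one remaining candidate is consistent.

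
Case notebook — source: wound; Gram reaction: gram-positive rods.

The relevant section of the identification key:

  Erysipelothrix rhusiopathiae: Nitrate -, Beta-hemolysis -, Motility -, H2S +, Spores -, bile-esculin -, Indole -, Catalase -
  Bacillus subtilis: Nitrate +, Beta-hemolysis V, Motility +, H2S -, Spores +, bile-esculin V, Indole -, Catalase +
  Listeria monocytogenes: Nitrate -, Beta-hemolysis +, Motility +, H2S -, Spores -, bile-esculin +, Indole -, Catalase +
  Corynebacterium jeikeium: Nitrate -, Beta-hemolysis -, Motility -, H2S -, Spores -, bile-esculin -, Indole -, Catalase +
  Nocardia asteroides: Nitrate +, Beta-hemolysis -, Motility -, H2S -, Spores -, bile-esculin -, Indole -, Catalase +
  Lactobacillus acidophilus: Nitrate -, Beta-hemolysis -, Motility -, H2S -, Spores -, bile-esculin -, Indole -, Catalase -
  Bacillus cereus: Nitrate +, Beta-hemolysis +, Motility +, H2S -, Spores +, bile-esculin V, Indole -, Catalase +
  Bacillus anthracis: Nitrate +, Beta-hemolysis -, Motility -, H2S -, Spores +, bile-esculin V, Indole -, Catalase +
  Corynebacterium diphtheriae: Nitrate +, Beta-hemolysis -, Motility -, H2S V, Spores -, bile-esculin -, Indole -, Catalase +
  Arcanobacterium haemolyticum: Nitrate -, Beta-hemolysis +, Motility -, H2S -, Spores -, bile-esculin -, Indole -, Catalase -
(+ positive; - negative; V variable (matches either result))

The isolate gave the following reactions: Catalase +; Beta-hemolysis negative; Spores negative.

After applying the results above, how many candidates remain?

3

Beta-hemolysis -: excludes Listeria monocytogenes, Bacillus cereus, Arcanobacterium haemolyticum — 7 left.
Spores -: excludes Bacillus subtilis, Bacillus anthracis — 5 left.
Catalase +: excludes Erysipelothrix rhusiopathiae, Lactobacillus acidophilus — 3 left.
Still consistent: Corynebacterium diphtheriae, Corynebacterium jeikeium, Nocardia asteroides.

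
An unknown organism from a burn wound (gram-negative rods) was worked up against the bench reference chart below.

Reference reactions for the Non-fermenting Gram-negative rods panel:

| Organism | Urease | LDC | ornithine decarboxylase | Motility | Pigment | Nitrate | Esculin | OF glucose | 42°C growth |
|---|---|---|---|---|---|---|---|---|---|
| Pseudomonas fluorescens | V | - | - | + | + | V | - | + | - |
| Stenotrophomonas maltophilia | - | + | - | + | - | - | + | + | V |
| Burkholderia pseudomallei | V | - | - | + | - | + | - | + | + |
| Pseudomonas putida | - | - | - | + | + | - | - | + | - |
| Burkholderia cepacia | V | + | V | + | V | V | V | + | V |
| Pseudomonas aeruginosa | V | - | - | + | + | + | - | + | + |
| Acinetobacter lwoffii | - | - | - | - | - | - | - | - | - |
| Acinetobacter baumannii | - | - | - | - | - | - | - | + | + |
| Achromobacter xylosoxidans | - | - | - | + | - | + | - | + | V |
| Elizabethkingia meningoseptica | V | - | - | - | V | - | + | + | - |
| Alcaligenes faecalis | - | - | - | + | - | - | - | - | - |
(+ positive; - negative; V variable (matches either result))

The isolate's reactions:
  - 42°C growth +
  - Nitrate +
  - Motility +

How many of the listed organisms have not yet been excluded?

4

Nitrate +: excludes 6 organisms — 5 left.
Motility +: all 5 remaining candidates are consistent.
42°C growth +: excludes Pseudomonas fluorescens — 4 left.
Still consistent: Achromobacter xylosoxidans, Burkholderia cepacia, Burkholderia pseudomallei, Pseudomonas aeruginosa.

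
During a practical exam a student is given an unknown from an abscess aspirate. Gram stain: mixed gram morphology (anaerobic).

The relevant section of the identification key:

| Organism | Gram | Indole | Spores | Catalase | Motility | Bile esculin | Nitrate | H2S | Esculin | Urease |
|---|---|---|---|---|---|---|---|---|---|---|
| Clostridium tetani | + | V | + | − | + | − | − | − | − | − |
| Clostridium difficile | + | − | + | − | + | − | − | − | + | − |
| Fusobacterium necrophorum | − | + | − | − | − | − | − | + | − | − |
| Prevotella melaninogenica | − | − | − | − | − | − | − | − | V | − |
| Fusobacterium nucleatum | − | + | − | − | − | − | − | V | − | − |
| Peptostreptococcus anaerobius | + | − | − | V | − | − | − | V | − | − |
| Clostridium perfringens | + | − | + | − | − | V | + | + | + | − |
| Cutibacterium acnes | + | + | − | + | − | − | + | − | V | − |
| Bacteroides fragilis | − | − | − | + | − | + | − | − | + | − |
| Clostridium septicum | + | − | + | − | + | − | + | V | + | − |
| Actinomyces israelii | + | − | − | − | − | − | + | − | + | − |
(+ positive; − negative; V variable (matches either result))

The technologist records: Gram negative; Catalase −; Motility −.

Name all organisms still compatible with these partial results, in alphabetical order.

Fusobacterium necrophorum, Fusobacterium nucleatum, Prevotella melaninogenica

Catalase −: excludes Cutibacterium acnes, Bacteroides fragilis — 9 left.
Motility −: excludes Clostridium tetani, Clostridium difficile, Clostridium septicum — 6 left.
Gram −: excludes Peptostreptococcus anaerobius, Clostridium perfringens, Actinomyces israelii — 3 left.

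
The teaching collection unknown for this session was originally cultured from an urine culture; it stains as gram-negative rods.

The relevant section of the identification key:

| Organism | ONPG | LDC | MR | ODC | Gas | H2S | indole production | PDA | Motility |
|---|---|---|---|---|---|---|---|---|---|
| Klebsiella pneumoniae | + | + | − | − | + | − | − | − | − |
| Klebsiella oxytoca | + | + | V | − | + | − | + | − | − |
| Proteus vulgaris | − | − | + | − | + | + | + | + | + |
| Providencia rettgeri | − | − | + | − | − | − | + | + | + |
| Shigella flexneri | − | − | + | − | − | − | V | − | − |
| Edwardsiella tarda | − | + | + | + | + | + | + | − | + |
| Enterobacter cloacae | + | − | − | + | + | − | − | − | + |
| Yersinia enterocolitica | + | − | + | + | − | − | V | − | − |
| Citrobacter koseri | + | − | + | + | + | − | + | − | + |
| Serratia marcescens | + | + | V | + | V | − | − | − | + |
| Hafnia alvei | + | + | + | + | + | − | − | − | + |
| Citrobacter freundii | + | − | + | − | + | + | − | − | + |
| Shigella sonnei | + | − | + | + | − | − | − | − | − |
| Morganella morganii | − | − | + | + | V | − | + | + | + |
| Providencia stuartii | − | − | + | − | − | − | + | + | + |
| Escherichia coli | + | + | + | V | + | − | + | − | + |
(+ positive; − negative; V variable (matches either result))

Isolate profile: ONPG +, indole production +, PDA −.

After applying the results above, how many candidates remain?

4

PDA −: excludes Proteus vulgaris, Providencia rettgeri, Morganella morganii, Providencia stuartii — 12 left.
indole production +: excludes 6 organisms — 6 left.
ONPG +: excludes Shigella flexneri, Edwardsiella tarda — 4 left.
Still consistent: Citrobacter koseri, Escherichia coli, Klebsiella oxytoca, Yersinia enterocolitica.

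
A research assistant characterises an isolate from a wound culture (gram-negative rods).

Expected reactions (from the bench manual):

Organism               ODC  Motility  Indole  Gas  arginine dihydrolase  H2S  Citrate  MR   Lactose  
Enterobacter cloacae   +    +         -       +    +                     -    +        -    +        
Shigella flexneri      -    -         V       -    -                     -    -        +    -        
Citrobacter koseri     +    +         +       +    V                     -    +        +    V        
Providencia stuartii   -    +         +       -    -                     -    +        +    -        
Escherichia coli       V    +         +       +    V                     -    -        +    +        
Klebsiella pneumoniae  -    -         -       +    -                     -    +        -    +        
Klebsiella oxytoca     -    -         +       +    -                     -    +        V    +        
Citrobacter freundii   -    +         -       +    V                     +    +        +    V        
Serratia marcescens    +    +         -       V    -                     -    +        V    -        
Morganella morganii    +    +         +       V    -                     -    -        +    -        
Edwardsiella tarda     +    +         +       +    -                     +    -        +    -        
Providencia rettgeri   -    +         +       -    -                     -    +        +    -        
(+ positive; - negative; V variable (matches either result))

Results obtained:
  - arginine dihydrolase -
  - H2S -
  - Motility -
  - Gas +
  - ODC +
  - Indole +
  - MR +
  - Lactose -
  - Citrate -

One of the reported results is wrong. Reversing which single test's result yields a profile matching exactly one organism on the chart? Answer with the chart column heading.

As reported, no row in the chart matches all 9 reactions.
Reversing H2S → still no organism matches.
Reversing Motility (to +) → unique match: Morganella morganii.
Reversing Indole → still no organism matches.
Reversing Lactose → still no organism matches.
Reversing MR → still no organism matches.
Reversing Citrate → still no organism matches.
Reversing ODC → still no organism matches.
Reversing Gas → still no organism matches.
Reversing arginine dihydrolase → still no organism matches.

Motility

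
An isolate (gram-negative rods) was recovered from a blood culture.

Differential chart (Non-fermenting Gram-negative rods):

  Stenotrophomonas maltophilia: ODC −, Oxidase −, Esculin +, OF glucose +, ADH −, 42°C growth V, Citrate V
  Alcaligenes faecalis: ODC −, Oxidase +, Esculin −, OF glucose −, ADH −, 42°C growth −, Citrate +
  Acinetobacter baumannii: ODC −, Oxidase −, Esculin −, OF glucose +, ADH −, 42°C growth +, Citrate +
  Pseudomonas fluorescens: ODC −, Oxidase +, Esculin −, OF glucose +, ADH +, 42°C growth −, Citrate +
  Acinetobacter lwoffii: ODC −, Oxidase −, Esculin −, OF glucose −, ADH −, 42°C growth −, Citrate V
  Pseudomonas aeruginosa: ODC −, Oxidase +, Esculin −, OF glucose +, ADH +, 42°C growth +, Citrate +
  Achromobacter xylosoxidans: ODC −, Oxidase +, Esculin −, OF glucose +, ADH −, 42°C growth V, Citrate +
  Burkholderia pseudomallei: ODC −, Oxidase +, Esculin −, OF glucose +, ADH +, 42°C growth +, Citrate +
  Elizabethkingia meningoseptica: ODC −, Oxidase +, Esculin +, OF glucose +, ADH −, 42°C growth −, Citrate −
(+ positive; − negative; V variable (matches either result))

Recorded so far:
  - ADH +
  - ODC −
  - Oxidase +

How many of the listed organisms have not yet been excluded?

Oxidase +: excludes Stenotrophomonas maltophilia, Acinetobacter baumannii, Acinetobacter lwoffii — 6 left.
ODC −: all 6 remaining candidates are consistent.
ADH +: excludes Alcaligenes faecalis, Achromobacter xylosoxidans, Elizabethkingia meningoseptica — 3 left.
Still consistent: Burkholderia pseudomallei, Pseudomonas aeruginosa, Pseudomonas fluorescens.

3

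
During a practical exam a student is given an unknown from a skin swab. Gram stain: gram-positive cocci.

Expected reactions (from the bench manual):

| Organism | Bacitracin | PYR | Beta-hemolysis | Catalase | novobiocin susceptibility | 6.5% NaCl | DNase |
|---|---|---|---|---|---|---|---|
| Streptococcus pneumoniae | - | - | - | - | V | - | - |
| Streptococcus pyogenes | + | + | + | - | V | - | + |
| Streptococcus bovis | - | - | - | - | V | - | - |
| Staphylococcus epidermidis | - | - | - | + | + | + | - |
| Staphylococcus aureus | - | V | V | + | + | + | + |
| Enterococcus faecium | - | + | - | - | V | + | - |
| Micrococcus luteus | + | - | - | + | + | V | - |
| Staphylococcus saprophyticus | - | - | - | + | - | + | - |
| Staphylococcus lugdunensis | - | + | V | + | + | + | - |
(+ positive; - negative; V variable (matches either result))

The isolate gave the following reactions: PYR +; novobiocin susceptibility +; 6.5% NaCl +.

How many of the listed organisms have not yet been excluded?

PYR +: excludes 5 organisms — 4 left.
6.5% NaCl +: excludes Streptococcus pyogenes — 3 left.
novobiocin susceptibility +: all 3 remaining candidates are consistent.
Still consistent: Enterococcus faecium, Staphylococcus aureus, Staphylococcus lugdunensis.

3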